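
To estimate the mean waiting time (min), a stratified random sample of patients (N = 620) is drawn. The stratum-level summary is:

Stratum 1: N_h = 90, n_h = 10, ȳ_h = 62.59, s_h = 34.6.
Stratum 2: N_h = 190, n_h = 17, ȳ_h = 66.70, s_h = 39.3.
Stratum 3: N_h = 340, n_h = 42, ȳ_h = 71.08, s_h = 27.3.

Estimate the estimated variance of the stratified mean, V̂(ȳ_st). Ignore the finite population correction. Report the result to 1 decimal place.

V̂(ȳ_st) ≈ 16.4

V̂(ȳ_st) = Σ W_h² s_h²/n_h, with W_h = N_h/N and N = 620:
  stratum 1: (90/620)²·34.6²/10 = 2.52263
  stratum 2: (190/620)²·39.3²/17 = 8.53218
  stratum 3: (340/620)²·27.3²/42 = 5.33643
V̂(ȳ_st) = 16.3912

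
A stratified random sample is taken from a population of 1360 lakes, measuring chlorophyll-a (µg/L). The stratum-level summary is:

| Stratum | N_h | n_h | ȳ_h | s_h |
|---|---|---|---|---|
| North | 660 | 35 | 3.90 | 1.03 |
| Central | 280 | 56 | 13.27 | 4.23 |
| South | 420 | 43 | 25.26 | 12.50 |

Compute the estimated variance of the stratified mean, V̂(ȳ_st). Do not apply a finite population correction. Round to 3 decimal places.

V̂(ȳ_st) ≈ 0.367

V̂(ȳ_st) = Σ W_h² s_h²/n_h, with W_h = N_h/N and N = 1360:
  stratum North: (660/1360)²·1.03²/35 = 0.00713866
  stratum Central: (280/1360)²·4.23²/56 = 0.0135435
  stratum South: (420/1360)²·12.50²/43 = 0.346555
V̂(ȳ_st) = 0.367237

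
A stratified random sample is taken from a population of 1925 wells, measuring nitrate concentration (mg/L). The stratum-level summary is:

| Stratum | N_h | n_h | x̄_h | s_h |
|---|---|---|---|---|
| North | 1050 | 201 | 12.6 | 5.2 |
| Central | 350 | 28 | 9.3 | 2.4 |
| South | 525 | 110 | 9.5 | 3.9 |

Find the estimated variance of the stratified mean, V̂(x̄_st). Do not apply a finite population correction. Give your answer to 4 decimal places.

V̂(x̄_st) = Σ W_h² s_h²/n_h, with W_h = N_h/N and N = 1925:
  stratum North: (1050/1925)²·5.2²/201 = 0.0400247
  stratum Central: (350/1925)²·2.4²/28 = 0.00680047
  stratum South: (525/1925)²·3.9²/110 = 0.0102847
V̂(x̄_st) = 0.0571099

V̂(x̄_st) ≈ 0.0571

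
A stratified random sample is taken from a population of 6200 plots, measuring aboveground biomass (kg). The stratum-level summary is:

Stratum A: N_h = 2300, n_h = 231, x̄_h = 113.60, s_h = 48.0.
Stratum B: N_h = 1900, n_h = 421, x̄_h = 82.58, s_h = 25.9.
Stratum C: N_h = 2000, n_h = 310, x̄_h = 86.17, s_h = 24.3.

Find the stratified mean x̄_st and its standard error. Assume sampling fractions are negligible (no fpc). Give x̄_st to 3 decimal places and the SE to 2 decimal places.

x̄_st ≈ 95.245, SE ≈ 1.31

x̄_st = Σ W_h x̄_h = (2300·113.60 + 1900·82.58 + 2000·86.17)/6200 = 95.24548
V̂(x̄_st) = Σ W_h² s_h²/n_h, with W_h = N_h/N and N = 6200:
  stratum A: (2300/6200)²·48.0²/231 = 1.3726
  stratum B: (1900/6200)²·25.9²/421 = 0.149638
  stratum C: (2000/6200)²·24.3²/310 = 0.198211
V̂(x̄_st) = 1.72044
SE(x̄_st) = √1.72044 = 1.31166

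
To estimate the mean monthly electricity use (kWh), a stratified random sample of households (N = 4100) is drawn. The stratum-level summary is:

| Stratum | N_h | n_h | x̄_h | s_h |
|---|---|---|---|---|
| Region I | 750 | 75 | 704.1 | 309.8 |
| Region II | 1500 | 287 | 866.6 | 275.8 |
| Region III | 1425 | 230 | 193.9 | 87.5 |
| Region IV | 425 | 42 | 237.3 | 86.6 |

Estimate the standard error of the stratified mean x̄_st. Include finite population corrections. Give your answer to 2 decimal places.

V̂(x̄_st) = Σ W_h² (1 − n_h/N_h) s_h²/n_h, with W_h = N_h/N and N = 4100:
  stratum Region I: (750/4100)²·(1 − 75/750)·309.8²/75 = 38.5389
  stratum Region II: (1500/4100)²·(1 − 287/1500)·275.8²/287 = 28.6874
  stratum Region III: (1425/4100)²·(1 − 230/1425)·87.5²/230 = 3.37212
  stratum Region IV: (425/4100)²·(1 − 42/425)·86.6²/42 = 1.72905
V̂(x̄_st) = 72.3274
SE(x̄_st) = √72.3274 = 8.50455

SE(x̄_st) ≈ 8.50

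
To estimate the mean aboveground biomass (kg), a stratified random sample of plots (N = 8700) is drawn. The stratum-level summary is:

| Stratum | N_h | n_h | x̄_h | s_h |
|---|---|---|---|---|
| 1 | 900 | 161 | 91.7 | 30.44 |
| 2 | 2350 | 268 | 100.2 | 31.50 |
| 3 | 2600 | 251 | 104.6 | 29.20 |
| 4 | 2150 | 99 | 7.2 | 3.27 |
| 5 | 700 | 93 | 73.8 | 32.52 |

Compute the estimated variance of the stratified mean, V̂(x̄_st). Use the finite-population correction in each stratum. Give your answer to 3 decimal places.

V̂(x̄_st) ≈ 0.634

V̂(x̄_st) = Σ W_h² (1 − n_h/N_h) s_h²/n_h, with W_h = N_h/N and N = 8700:
  stratum 1: (900/8700)²·(1 − 161/900)·30.44²/161 = 0.0505722
  stratum 2: (2350/8700)²·(1 − 268/2350)·31.50²/268 = 0.23933
  stratum 3: (2600/8700)²·(1 − 251/2600)·29.20²/251 = 0.274101
  stratum 4: (2150/8700)²·(1 − 99/2150)·3.27²/99 = 0.00629254
  stratum 5: (700/8700)²·(1 − 93/700)·32.52²/93 = 0.0638361
V̂(x̄_st) = 0.634131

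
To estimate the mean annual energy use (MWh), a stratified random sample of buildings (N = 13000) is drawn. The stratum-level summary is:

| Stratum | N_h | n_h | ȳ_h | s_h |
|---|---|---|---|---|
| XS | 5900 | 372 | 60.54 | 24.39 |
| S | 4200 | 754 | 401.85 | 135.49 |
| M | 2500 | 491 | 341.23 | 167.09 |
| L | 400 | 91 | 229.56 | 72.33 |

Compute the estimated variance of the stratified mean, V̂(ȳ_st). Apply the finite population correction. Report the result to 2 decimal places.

V̂(ȳ_st) ≈ 4.13

V̂(ȳ_st) = Σ W_h² (1 − n_h/N_h) s_h²/n_h, with W_h = N_h/N and N = 13000:
  stratum XS: (5900/13000)²·(1 − 372/5900)·24.39²/372 = 0.308613
  stratum S: (4200/13000)²·(1 − 754/4200)·135.49²/754 = 2.08507
  stratum M: (2500/13000)²·(1 − 491/2500)·167.09²/491 = 1.68987
  stratum L: (400/13000)²·(1 − 91/400)·72.33²/91 = 0.0420463
V̂(ȳ_st) = 4.1256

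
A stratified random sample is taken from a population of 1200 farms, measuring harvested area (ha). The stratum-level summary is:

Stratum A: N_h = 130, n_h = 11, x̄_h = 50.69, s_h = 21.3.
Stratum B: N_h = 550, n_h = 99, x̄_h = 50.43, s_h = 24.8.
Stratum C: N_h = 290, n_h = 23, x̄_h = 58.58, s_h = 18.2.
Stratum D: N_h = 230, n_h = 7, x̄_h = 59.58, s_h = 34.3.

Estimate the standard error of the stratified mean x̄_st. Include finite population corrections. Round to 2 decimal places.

SE(x̄_st) ≈ 2.88

V̂(x̄_st) = Σ W_h² (1 − n_h/N_h) s_h²/n_h, with W_h = N_h/N and N = 1200:
  stratum A: (130/1200)²·(1 − 11/130)·21.3²/11 = 0.443092
  stratum B: (550/1200)²·(1 − 99/550)·24.8²/99 = 1.07015
  stratum C: (290/1200)²·(1 − 23/290)·18.2²/23 = 0.774394
  stratum D: (230/1200)²·(1 − 7/230)·34.3²/7 = 5.98633
V̂(x̄_st) = 8.27396
SE(x̄_st) = √8.27396 = 2.87645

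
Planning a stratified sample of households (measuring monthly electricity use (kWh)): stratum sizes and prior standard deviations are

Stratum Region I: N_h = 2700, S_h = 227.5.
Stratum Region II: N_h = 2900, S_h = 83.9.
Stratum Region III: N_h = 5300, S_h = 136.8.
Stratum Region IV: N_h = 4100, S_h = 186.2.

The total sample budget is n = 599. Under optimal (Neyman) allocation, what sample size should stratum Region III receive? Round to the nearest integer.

185

Neyman allocation: n_h = n · N_h S_h / Σ N_i S_i, with n = 599.
  stratum Region I: N_h·S_h = 2700·227.5 = 614250.00
  stratum Region II: N_h·S_h = 2900·83.9 = 243310.00
  stratum Region III: N_h·S_h = 5300·136.8 = 725040.00
  stratum Region IV: N_h·S_h = 4100·186.2 = 763420.00
Σ N_h S_h = 2346020.00
n for stratum Region III = 599·725040.00/2346020.00 = 185.122 → 185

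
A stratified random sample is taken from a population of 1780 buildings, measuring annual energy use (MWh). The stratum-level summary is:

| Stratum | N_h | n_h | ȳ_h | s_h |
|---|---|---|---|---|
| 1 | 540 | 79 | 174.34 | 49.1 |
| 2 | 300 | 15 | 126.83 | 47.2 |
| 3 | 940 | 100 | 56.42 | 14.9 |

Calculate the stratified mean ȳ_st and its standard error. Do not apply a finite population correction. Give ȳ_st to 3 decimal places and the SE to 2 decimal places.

ȳ_st = Σ W_h ȳ_h = (540·174.34 + 300·126.83 + 940·56.42)/1780 = 104.06034
V̂(ȳ_st) = Σ W_h² s_h²/n_h, with W_h = N_h/N and N = 1780:
  stratum 1: (540/1780)²·49.1²/79 = 2.80856
  stratum 2: (300/1780)²·47.2²/15 = 4.21886
  stratum 3: (940/1780)²·14.9²/100 = 0.619139
V̂(ȳ_st) = 7.64656
SE(ȳ_st) = √7.64656 = 2.76524

ȳ_st ≈ 104.060, SE ≈ 2.77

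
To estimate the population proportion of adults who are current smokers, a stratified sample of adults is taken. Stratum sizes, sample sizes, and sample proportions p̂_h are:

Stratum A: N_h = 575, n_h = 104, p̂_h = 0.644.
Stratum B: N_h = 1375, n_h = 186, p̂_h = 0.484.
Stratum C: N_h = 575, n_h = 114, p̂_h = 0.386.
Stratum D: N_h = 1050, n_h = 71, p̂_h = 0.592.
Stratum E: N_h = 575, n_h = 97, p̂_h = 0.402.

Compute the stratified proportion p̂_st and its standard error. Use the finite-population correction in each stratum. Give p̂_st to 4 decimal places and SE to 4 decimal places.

p̂_st ≈ 0.5086, SE ≈ 0.0210

N = 4150; stratum weights W_h = N_h/N.
p̂_st = Σ W_h p̂_h = (575·0.644 + 1375·0.484 + 575·0.386 + 1050·0.592 + 575·0.402)/4150 = 0.50855
V̂(p̂_st) = Σ W_h² (1 − n_h/N_h) p̂_h(1−p̂_h)/(n_h−1):
  stratum A: (575/4150)²·(1 − 104/575)·0.644·0.356/103 = 3.50019e-05
  stratum B: (1375/4150)²·(1 − 186/1375)·0.484·0.516/185 = 0.000128148
  stratum C: (575/4150)²·(1 − 114/575)·0.386·0.614/113 = 3.22812e-05
  stratum D: (1050/4150)²·(1 − 71/1050)·0.592·0.408/70 = 0.000205949
  stratum E: (575/4150)²·(1 − 97/575)·0.402·0.598/96 = 3.99628e-05
V̂(p̂_st) = 0.000441343; SE = √V̂ = 0.0210082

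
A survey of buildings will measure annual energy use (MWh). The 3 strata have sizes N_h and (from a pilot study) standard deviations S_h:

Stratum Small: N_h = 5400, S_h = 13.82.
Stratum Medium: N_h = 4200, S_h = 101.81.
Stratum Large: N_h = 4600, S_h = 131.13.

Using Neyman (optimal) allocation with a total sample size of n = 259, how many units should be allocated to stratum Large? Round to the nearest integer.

Neyman allocation: n_h = n · N_h S_h / Σ N_i S_i, with n = 259.
  stratum Small: N_h·S_h = 5400·13.82 = 74628.00
  stratum Medium: N_h·S_h = 4200·101.81 = 427602.00
  stratum Large: N_h·S_h = 4600·131.13 = 603198.00
Σ N_h S_h = 1105428.00
n for stratum Large = 259·603198.00/1105428.00 = 141.328 → 141

141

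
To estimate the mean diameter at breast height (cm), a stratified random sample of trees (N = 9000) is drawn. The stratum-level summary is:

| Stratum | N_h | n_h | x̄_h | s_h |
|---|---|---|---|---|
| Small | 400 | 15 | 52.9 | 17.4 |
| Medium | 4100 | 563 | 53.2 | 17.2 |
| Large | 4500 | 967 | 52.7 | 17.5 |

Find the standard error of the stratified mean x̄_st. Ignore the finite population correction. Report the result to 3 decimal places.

SE(x̄_st) ≈ 0.478

V̂(x̄_st) = Σ W_h² s_h²/n_h, with W_h = N_h/N and N = 9000:
  stratum Small: (400/9000)²·17.4²/15 = 0.0398696
  stratum Medium: (4100/9000)²·17.2²/563 = 0.109051
  stratum Large: (4500/9000)²·17.5²/967 = 0.0791753
V̂(x̄_st) = 0.228096
SE(x̄_st) = √0.228096 = 0.477594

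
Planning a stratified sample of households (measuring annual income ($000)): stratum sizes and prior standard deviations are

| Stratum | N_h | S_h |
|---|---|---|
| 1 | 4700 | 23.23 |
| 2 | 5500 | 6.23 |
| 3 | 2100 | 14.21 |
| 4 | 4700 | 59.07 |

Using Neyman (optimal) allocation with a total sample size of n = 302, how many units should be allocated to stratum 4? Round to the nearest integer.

Neyman allocation: n_h = n · N_h S_h / Σ N_i S_i, with n = 302.
  stratum 1: N_h·S_h = 4700·23.23 = 109181.00
  stratum 2: N_h·S_h = 5500·6.23 = 34265.00
  stratum 3: N_h·S_h = 2100·14.21 = 29841.00
  stratum 4: N_h·S_h = 4700·59.07 = 277629.00
Σ N_h S_h = 450916.00
n for stratum 4 = 302·277629.00/450916.00 = 185.941 → 186

186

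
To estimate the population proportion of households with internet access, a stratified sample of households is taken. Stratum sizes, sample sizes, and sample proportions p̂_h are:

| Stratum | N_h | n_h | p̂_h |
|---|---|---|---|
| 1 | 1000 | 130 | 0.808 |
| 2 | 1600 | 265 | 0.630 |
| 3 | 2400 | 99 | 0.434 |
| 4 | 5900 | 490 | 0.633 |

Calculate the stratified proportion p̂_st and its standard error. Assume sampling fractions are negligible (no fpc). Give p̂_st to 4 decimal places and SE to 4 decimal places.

N = 10900; stratum weights W_h = N_h/N.
p̂_st = Σ W_h p̂_h = (1000·0.808 + 1600·0.630 + 2400·0.434 + 5900·0.633)/10900 = 0.60480
V̂(p̂_st) = Σ W_h² p̂_h(1−p̂_h)/(n_h−1):
  stratum 1: (1000/10900)²·0.808·0.192/129 = 1.01221e-05
  stratum 2: (1600/10900)²·0.630·0.370/264 = 1.9025e-05
  stratum 3: (2400/10900)²·0.434·0.566/98 = 0.000121521
  stratum 4: (5900/10900)²·0.633·0.367/489 = 0.000139191
V̂(p̂_st) = 0.000289859; SE = √V̂ = 0.0170252

p̂_st ≈ 0.6048, SE ≈ 0.0170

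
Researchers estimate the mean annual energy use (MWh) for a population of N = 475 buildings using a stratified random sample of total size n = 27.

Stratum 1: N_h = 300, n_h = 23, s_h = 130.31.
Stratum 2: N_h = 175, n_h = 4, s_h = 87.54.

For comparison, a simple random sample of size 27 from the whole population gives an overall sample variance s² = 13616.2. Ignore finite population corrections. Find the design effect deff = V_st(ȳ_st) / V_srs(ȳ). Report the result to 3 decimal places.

V̂(ȳ_st) = Σ W_h² s_h²/n_h, with W_h = N_h/N and N = 475:
  stratum 1: (300/475)²·130.31²/23 = 294.498
  stratum 2: (175/475)²·87.54²/4 = 260.041
V_st = 554.539
V_srs = s²/n = 13616.2/27 = 504.304
deff = V_st / V_srs = 554.539/504.304 = 1.0996

deff ≈ 1.100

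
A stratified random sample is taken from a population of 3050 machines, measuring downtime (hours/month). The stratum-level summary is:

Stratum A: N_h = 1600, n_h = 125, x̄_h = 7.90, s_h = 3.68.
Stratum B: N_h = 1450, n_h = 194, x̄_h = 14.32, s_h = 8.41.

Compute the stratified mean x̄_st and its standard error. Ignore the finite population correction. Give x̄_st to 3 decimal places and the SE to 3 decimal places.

x̄_st = Σ W_h x̄_h = (1600·7.90 + 1450·14.32)/3050 = 10.95213
V̂(x̄_st) = Σ W_h² s_h²/n_h, with W_h = N_h/N and N = 3050:
  stratum A: (1600/3050)²·3.68²/125 = 0.0298144
  stratum B: (1450/3050)²·8.41²/194 = 0.0823999
V̂(x̄_st) = 0.112214
SE(x̄_st) = √0.112214 = 0.334984

x̄_st ≈ 10.952, SE ≈ 0.335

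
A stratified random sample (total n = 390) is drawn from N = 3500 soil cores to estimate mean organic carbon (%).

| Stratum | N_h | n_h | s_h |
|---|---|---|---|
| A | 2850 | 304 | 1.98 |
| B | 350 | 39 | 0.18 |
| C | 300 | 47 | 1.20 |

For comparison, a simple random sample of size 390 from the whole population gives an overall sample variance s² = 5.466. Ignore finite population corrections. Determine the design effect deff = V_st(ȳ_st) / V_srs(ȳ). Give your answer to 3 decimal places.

V̂(ȳ_st) = Σ W_h² s_h²/n_h, with W_h = N_h/N and N = 3500:
  stratum A: (2850/3500)²·1.98²/304 = 0.00855087
  stratum B: (350/3500)²·0.18²/39 = 8.30769e-06
  stratum C: (300/3500)²·1.20²/47 = 0.000225098
V_st = 0.00878428
V_srs = s²/n = 5.466/390 = 0.0140154
deff = V_st / V_srs = 0.00878428/0.0140154 = 0.6268

deff ≈ 0.627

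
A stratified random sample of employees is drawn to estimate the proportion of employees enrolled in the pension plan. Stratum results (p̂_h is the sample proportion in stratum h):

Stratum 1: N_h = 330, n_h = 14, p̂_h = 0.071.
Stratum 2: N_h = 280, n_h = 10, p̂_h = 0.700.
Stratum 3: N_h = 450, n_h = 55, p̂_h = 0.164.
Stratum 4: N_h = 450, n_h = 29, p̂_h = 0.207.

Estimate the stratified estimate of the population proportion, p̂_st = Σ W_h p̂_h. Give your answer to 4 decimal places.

N = 1510; stratum weights W_h = N_h/N.
p̂_st = Σ W_h p̂_h = (330·0.071 + 280·0.700 + 450·0.164 + 450·0.207)/1510 = 0.25588

p̂_st ≈ 0.2559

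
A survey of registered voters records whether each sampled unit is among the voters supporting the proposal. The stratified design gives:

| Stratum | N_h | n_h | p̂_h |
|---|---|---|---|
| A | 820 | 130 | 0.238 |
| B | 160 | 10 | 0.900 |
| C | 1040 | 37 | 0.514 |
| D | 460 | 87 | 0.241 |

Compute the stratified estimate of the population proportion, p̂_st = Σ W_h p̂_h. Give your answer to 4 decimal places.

N = 2480; stratum weights W_h = N_h/N.
p̂_st = Σ W_h p̂_h = (820·0.238 + 160·0.900 + 1040·0.514 + 460·0.241)/2480 = 0.39701

p̂_st ≈ 0.3970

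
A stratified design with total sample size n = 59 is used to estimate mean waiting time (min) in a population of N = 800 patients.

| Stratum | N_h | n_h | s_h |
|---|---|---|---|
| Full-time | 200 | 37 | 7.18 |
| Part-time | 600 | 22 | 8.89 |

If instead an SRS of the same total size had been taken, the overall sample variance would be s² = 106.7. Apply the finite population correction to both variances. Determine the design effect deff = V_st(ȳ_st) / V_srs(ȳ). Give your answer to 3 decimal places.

V̂(ȳ_st) = Σ W_h² (1 − n_h/N_h) s_h²/n_h, with W_h = N_h/N and N = 800:
  stratum Full-time: (200/800)²·(1 − 37/200)·7.18²/37 = 0.0709716
  stratum Part-time: (600/800)²·(1 − 22/600)·8.89²/22 = 1.94661
V_st = 2.01759
V_srs = (1 − 59/800)·106.7/59 = 1.6751
deff = V_st / V_srs = 2.01759/1.6751 = 1.2045

deff ≈ 1.204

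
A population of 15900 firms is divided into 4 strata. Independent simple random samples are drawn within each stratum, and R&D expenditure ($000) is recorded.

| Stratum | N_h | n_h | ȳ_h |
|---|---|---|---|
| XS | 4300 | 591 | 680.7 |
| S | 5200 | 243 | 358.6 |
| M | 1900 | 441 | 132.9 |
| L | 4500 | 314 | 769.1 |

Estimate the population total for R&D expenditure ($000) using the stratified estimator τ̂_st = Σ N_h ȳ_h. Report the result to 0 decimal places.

τ̂_st = Σ N_h ȳ_h = 4300·680.7 + 5200·358.6 + 1900·132.9 + 4500·769.1 = 8505190

τ̂_st ≈ 8505190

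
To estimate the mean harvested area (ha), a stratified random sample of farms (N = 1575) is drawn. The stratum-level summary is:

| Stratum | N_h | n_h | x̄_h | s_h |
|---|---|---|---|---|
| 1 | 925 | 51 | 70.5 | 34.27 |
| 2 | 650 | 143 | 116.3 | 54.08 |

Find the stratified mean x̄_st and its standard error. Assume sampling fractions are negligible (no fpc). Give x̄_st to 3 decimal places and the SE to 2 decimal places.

x̄_st = Σ W_h x̄_h = (925·70.5 + 650·116.3)/1575 = 89.40159
V̂(x̄_st) = Σ W_h² s_h²/n_h, with W_h = N_h/N and N = 1575:
  stratum 1: (925/1575)²·34.27²/51 = 7.94292
  stratum 2: (650/1575)²·54.08²/143 = 3.4834
V̂(x̄_st) = 11.4263
SE(x̄_st) = √11.4263 = 3.38028

x̄_st ≈ 89.402, SE ≈ 3.38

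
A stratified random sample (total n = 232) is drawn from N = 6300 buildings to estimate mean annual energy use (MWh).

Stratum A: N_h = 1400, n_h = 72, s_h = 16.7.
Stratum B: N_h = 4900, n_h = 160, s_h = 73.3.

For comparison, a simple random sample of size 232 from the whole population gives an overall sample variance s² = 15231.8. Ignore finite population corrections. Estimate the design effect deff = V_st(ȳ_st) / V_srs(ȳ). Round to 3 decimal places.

V̂(ȳ_st) = Σ W_h² s_h²/n_h, with W_h = N_h/N and N = 6300:
  stratum A: (1400/6300)²·16.7²/72 = 0.191283
  stratum B: (4900/6300)²·73.3²/160 = 20.3142
V_st = 20.5055
V_srs = s²/n = 15231.8/232 = 65.6543
deff = V_st / V_srs = 20.5055/65.6543 = 0.3123

deff ≈ 0.312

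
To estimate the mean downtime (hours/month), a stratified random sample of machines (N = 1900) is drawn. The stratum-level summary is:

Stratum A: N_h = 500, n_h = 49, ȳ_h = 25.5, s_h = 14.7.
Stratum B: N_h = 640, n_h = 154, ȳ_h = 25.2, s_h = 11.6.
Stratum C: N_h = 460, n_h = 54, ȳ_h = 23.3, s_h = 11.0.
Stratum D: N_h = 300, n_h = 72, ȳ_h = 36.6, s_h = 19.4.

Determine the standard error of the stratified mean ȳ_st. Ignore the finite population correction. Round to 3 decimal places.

SE(ȳ_st) ≈ 0.816

V̂(ȳ_st) = Σ W_h² s_h²/n_h, with W_h = N_h/N and N = 1900:
  stratum A: (500/1900)²·14.7²/49 = 0.305402
  stratum B: (640/1900)²·11.6²/154 = 0.0991398
  stratum C: (460/1900)²·11.0²/54 = 0.131341
  stratum D: (300/1900)²·19.4²/72 = 0.130319
V̂(ȳ_st) = 0.666201
SE(ȳ_st) = √0.666201 = 0.816211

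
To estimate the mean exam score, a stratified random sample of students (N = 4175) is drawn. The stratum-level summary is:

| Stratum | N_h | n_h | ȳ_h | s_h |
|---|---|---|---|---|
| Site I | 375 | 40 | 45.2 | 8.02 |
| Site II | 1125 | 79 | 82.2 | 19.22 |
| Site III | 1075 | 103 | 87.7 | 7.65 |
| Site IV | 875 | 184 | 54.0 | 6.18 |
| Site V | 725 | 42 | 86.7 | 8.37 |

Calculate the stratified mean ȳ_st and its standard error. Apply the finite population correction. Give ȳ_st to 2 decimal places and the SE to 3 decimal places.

ȳ_st ≈ 75.16, SE ≈ 0.645

ȳ_st = Σ W_h ȳ_h = (375·45.2 + 1125·82.2 + 1075·87.7 + 875·54.0 + 725·86.7)/4175 = 75.16407
V̂(ȳ_st) = Σ W_h² (1 − n_h/N_h) s_h²/n_h, with W_h = N_h/N and N = 4175:
  stratum Site I: (375/4175)²·(1 − 40/375)·8.02²/40 = 0.0115892
  stratum Site II: (1125/4175)²·(1 − 79/1125)·19.22²/79 = 0.315683
  stratum Site III: (1075/4175)²·(1 − 103/1075)·7.65²/103 = 0.0340602
  stratum Site IV: (875/4175)²·(1 − 184/875)·6.18²/184 = 0.0072
  stratum Site V: (725/4175)²·(1 − 42/725)·8.37²/42 = 0.0473857
V̂(ȳ_st) = 0.415918
SE(ȳ_st) = √0.415918 = 0.644917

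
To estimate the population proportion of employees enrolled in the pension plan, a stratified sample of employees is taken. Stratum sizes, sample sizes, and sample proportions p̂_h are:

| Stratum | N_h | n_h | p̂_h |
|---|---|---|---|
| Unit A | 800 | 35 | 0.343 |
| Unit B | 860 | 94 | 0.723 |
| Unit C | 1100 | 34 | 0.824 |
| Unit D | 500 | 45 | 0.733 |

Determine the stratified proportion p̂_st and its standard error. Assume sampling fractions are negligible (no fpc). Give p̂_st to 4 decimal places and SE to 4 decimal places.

N = 3260; stratum weights W_h = N_h/N.
p̂_st = Σ W_h p̂_h = (800·0.343 + 860·0.723 + 1100·0.824 + 500·0.733)/3260 = 0.66536
V̂(p̂_st) = Σ W_h² p̂_h(1−p̂_h)/(n_h−1):
  stratum Unit A: (800/3260)²·0.343·0.657/34 = 0.00039914
  stratum Unit B: (860/3260)²·0.723·0.277/93 = 0.000149864
  stratum Unit C: (1100/3260)²·0.824·0.176/33 = 0.000500353
  stratum Unit D: (500/3260)²·0.733·0.267/44 = 0.000104633
V̂(p̂_st) = 0.00115399; SE = √V̂ = 0.0339704

p̂_st ≈ 0.6654, SE ≈ 0.0340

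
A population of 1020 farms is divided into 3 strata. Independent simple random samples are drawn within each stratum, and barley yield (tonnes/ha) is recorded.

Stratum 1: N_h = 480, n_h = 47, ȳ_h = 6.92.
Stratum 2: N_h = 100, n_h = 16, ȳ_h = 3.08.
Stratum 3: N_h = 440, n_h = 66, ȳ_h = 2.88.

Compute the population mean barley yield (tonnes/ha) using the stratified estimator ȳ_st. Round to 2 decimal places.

ȳ_st ≈ 4.80

N = Σ N_h = 1020. Stratum weights W_h = N_h/N.
ȳ_st = (480·6.92 + 100·3.08 + 440·2.88) / 1020 = 4.8008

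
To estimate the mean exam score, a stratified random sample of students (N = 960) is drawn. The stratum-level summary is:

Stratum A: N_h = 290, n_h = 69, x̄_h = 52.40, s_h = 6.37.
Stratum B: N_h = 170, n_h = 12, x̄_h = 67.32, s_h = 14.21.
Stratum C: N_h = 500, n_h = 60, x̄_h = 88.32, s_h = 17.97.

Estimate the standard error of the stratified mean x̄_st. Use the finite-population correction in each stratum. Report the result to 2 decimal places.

V̂(x̄_st) = Σ W_h² (1 − n_h/N_h) s_h²/n_h, with W_h = N_h/N and N = 960:
  stratum A: (290/960)²·(1 − 69/290)·6.37²/69 = 0.0408957
  stratum B: (170/960)²·(1 − 12/170)·14.21²/12 = 0.490423
  stratum C: (500/960)²·(1 − 60/500)·17.97²/60 = 1.28477
V̂(x̄_st) = 1.81609
SE(x̄_st) = √1.81609 = 1.34762

SE(x̄_st) ≈ 1.35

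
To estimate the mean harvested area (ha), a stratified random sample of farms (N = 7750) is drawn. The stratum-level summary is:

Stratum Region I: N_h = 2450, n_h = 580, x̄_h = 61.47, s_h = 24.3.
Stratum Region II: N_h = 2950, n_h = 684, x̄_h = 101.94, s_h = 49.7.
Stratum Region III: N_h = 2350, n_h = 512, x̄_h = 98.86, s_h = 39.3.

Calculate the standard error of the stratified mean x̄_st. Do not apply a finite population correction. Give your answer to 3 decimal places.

V̂(x̄_st) = Σ W_h² s_h²/n_h, with W_h = N_h/N and N = 7750:
  stratum Region I: (2450/7750)²·24.3²/580 = 0.101745
  stratum Region II: (2950/7750)²·49.7²/684 = 0.523236
  stratum Region III: (2350/7750)²·39.3²/512 = 0.277362
V̂(x̄_st) = 0.902343
SE(x̄_st) = √0.902343 = 0.949917

SE(x̄_st) ≈ 0.950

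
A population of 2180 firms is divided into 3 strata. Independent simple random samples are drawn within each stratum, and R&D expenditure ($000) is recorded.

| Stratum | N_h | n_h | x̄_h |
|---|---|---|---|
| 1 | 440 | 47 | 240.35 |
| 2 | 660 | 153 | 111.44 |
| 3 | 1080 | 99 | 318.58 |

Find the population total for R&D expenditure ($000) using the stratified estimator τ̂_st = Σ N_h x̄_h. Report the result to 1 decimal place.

τ̂_st ≈ 523370.8

τ̂_st = Σ N_h x̄_h = 440·240.35 + 660·111.44 + 1080·318.58 = 523370.8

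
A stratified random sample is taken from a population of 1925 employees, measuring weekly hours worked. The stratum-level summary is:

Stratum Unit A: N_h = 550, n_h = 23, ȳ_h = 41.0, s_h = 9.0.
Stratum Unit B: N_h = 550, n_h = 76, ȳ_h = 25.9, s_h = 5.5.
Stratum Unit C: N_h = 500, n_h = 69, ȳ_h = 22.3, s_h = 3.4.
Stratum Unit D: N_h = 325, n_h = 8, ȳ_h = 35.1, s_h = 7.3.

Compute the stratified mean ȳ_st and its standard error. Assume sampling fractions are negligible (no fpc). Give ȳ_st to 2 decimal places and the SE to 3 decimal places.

ȳ_st = Σ W_h ȳ_h = (550·41.0 + 550·25.9 + 500·22.3 + 325·35.1)/1925 = 30.83247
V̂(ȳ_st) = Σ W_h² s_h²/n_h, with W_h = N_h/N and N = 1925:
  stratum Unit A: (550/1925)²·9.0²/23 = 0.287489
  stratum Unit B: (550/1925)²·5.5²/76 = 0.0324919
  stratum Unit C: (500/1925)²·3.4²/69 = 0.0113028
  stratum Unit D: (325/1925)²·7.3²/8 = 0.189872
V̂(ȳ_st) = 0.521156
SE(ȳ_st) = √0.521156 = 0.721911

ȳ_st ≈ 30.83, SE ≈ 0.722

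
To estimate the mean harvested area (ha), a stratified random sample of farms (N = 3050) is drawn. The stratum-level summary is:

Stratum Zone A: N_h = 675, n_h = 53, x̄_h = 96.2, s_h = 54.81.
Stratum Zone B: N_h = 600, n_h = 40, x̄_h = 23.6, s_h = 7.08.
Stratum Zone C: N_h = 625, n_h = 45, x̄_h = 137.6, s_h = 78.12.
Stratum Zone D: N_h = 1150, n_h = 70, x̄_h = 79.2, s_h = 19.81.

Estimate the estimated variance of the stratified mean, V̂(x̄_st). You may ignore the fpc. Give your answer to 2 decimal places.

V̂(x̄_st) = Σ W_h² s_h²/n_h, with W_h = N_h/N and N = 3050:
  stratum Zone A: (675/3050)²·54.81²/53 = 2.77621
  stratum Zone B: (600/3050)²·7.08²/40 = 0.0484964
  stratum Zone C: (625/3050)²·78.12²/45 = 5.69472
  stratum Zone D: (1150/3050)²·19.81²/70 = 0.797016
V̂(x̄_st) = 9.31644

V̂(x̄_st) ≈ 9.32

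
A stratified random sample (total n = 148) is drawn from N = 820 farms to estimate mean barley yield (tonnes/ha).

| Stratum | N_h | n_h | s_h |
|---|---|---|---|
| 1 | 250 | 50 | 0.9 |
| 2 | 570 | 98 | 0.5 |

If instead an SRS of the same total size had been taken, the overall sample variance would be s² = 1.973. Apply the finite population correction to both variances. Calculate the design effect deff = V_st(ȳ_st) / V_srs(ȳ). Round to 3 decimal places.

V̂(ȳ_st) = Σ W_h² (1 − n_h/N_h) s_h²/n_h, with W_h = N_h/N and N = 820:
  stratum 1: (250/820)²·(1 − 50/250)·0.9²/50 = 0.00120464
  stratum 2: (570/820)²·(1 − 98/570)·0.5²/98 = 0.00102071
V_st = 0.00222535
V_srs = (1 − 148/820)·1.973/148 = 0.010925
deff = V_st / V_srs = 0.00222535/0.010925 = 0.2037

deff ≈ 0.204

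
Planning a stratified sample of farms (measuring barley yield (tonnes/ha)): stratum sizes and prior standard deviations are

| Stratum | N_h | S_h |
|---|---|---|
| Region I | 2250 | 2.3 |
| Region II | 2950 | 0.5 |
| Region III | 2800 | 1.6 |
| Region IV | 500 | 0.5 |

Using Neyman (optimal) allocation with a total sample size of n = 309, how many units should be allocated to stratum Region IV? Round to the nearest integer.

Neyman allocation: n_h = n · N_h S_h / Σ N_i S_i, with n = 309.
  stratum Region I: N_h·S_h = 2250·2.3 = 5175.00
  stratum Region II: N_h·S_h = 2950·0.5 = 1475.00
  stratum Region III: N_h·S_h = 2800·1.6 = 4480.00
  stratum Region IV: N_h·S_h = 500·0.5 = 250.00
Σ N_h S_h = 11380.00
n for stratum Region IV = 309·250.00/11380.00 = 6.788 → 7

7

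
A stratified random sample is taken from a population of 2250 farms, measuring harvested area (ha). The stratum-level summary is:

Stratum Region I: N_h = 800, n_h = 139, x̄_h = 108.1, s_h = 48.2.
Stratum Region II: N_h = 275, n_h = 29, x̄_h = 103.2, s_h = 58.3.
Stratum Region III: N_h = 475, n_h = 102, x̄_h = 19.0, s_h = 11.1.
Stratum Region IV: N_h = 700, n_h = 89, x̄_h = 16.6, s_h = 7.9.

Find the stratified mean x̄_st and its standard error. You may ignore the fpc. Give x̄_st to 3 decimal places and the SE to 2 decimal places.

x̄_st ≈ 60.224, SE ≈ 2.00

x̄_st = Σ W_h x̄_h = (800·108.1 + 275·103.2 + 475·19.0 + 700·16.6)/2250 = 60.22444
V̂(x̄_st) = Σ W_h² s_h²/n_h, with W_h = N_h/N and N = 2250:
  stratum Region I: (800/2250)²·48.2²/139 = 2.11297
  stratum Region II: (275/2250)²·58.3²/29 = 1.75081
  stratum Region III: (475/2250)²·11.1²/102 = 0.0538354
  stratum Region IV: (700/2250)²·7.9²/89 = 0.0678727
V̂(x̄_st) = 3.98549
SE(x̄_st) = √3.98549 = 1.99637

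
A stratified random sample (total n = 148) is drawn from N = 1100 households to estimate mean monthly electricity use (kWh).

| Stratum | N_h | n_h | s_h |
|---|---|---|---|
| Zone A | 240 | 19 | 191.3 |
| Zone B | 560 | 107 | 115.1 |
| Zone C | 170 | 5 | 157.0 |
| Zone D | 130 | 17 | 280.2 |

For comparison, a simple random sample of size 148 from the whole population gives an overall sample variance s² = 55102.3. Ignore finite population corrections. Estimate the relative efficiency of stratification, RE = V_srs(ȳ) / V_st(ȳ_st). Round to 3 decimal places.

V̂(ȳ_st) = Σ W_h² s_h²/n_h, with W_h = N_h/N and N = 1100:
  stratum Zone A: (240/1100)²·191.3²/19 = 91.6882
  stratum Zone B: (560/1100)²·115.1²/107 = 32.0891
  stratum Zone C: (170/1100)²·157.0²/5 = 117.745
  stratum Zone D: (130/1100)²·280.2²/17 = 64.5043
V_st = 306.026
V_srs = s²/n = 55102.3/148 = 372.313
Relative efficiency = V_srs / V_st = 372.313/306.026 = 1.2166

RE ≈ 1.217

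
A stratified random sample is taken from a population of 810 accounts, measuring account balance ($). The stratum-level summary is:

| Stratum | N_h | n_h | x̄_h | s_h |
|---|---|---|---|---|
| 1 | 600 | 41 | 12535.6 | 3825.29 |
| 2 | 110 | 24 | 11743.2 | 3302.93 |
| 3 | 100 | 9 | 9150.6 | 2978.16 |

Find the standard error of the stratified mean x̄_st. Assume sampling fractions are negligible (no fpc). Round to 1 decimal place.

SE(x̄_st) ≈ 468.2

V̂(x̄_st) = Σ W_h² s_h²/n_h, with W_h = N_h/N and N = 810:
  stratum 1: (600/810)²·3825.29²/41 = 195829
  stratum 2: (110/810)²·3302.93²/24 = 8383.06
  stratum 3: (100/810)²·2978.16²/9 = 15020.5
V̂(x̄_st) = 219233
SE(x̄_st) = √219233 = 468.223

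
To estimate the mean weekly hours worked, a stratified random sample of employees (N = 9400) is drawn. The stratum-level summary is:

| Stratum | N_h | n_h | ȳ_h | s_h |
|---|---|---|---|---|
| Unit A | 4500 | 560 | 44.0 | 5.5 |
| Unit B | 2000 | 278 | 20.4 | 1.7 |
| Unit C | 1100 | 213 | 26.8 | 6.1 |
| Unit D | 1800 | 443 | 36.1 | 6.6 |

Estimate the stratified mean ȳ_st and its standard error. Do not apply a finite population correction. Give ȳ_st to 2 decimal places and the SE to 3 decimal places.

ȳ_st ≈ 35.45, SE ≈ 0.137

ȳ_st = Σ W_h ȳ_h = (4500·44.0 + 2000·20.4 + 1100·26.8 + 1800·36.1)/9400 = 35.45319
V̂(ȳ_st) = Σ W_h² s_h²/n_h, with W_h = N_h/N and N = 9400:
  stratum Unit A: (4500/9400)²·5.5²/560 = 0.0123796
  stratum Unit B: (2000/9400)²·1.7²/278 = 0.000470606
  stratum Unit C: (1100/9400)²·6.1²/213 = 0.00239227
  stratum Unit D: (1800/9400)²·6.6²/443 = 0.00360557
V̂(ȳ_st) = 0.018848
SE(ȳ_st) = √0.018848 = 0.137288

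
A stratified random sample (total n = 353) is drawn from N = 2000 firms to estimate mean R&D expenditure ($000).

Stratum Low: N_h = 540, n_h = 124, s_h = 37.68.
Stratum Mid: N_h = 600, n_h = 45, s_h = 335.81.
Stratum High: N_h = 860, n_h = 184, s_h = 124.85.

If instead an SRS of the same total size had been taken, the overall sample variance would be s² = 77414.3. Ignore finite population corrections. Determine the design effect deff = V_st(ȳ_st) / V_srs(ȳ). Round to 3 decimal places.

V̂(ȳ_st) = Σ W_h² s_h²/n_h, with W_h = N_h/N and N = 2000:
  stratum Low: (540/2000)²·37.68²/124 = 0.834695
  stratum Mid: (600/2000)²·335.81²/45 = 225.537
  stratum High: (860/2000)²·124.85²/184 = 15.6638
V_st = 242.035
V_srs = s²/n = 77414.3/353 = 219.304
deff = V_st / V_srs = 242.035/219.304 = 1.1037

deff ≈ 1.104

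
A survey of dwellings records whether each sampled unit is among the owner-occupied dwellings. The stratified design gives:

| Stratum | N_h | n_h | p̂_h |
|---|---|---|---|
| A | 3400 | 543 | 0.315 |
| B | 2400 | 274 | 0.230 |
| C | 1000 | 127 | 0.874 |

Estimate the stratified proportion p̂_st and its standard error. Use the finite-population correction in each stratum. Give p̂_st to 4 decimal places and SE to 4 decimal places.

N = 6800; stratum weights W_h = N_h/N.
p̂_st = Σ W_h p̂_h = (3400·0.315 + 2400·0.230 + 1000·0.874)/6800 = 0.36721
V̂(p̂_st) = Σ W_h² (1 − n_h/N_h) p̂_h(1−p̂_h)/(n_h−1):
  stratum A: (3400/6800)²·(1 − 543/3400)·0.315·0.685/542 = 8.36321e-05
  stratum B: (2400/6800)²·(1 − 274/2400)·0.230·0.770/273 = 7.15834e-05
  stratum C: (1000/6800)²·(1 − 127/1000)·0.874·0.126/126 = 1.65009e-05
V̂(p̂_st) = 0.000171716; SE = √V̂ = 0.0131041

p̂_st ≈ 0.3672, SE ≈ 0.0131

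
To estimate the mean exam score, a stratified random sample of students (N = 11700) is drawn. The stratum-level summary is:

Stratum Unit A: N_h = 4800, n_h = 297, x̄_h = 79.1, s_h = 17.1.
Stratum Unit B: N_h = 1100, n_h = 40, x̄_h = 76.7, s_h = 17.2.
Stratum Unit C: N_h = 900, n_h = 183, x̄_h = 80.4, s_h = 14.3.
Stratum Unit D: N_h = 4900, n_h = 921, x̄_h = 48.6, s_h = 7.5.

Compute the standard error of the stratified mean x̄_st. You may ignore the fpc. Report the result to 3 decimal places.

V̂(x̄_st) = Σ W_h² s_h²/n_h, with W_h = N_h/N and N = 11700:
  stratum Unit A: (4800/11700)²·17.1²/297 = 0.165709
  stratum Unit B: (1100/11700)²·17.2²/40 = 0.0653748
  stratum Unit C: (900/11700)²·14.3²/183 = 0.00661202
  stratum Unit D: (4900/11700)²·7.5²/921 = 0.0107123
V̂(x̄_st) = 0.248408
SE(x̄_st) = √0.248408 = 0.498406

SE(x̄_st) ≈ 0.498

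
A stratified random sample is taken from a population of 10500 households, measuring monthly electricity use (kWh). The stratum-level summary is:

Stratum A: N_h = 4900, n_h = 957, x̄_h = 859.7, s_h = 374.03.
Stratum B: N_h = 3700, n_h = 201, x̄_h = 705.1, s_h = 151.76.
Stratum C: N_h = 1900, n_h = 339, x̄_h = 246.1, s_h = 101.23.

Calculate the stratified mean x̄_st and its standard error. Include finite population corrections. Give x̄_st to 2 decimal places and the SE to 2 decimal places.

x̄_st = Σ W_h x̄_h = (4900·859.7 + 3700·705.1 + 1900·246.1)/10500 = 694.18952
V̂(x̄_st) = Σ W_h² (1 − n_h/N_h) s_h²/n_h, with W_h = N_h/N and N = 10500:
  stratum A: (4900/10500)²·(1 − 957/4900)·374.03²/957 = 25.618
  stratum B: (3700/10500)²·(1 − 201/3700)·151.76²/201 = 13.4551
  stratum C: (1900/10500)²·(1 − 339/1900)·101.23²/339 = 0.813199
V̂(x̄_st) = 39.8863
SE(x̄_st) = √39.8863 = 6.31556

x̄_st ≈ 694.19, SE ≈ 6.32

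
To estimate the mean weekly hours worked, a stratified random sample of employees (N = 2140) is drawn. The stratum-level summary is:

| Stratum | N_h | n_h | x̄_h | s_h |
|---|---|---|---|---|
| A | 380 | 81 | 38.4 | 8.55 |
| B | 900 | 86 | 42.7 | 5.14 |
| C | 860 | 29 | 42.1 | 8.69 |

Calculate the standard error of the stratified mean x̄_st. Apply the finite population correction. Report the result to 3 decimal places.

SE(x̄_st) ≈ 0.691

V̂(x̄_st) = Σ W_h² (1 − n_h/N_h) s_h²/n_h, with W_h = N_h/N and N = 2140:
  stratum A: (380/2140)²·(1 − 81/380)·8.55²/81 = 0.022391
  stratum B: (900/2140)²·(1 − 86/900)·5.14²/86 = 0.0491436
  stratum C: (860/2140)²·(1 − 29/860)·8.69²/29 = 0.406362
V̂(x̄_st) = 0.477897
SE(x̄_st) = √0.477897 = 0.691301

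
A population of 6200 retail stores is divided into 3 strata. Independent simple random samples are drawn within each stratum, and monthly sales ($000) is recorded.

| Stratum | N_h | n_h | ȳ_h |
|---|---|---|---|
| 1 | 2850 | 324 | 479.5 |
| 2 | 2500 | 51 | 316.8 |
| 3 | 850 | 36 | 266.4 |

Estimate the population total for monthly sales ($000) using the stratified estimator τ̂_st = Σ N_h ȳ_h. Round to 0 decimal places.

τ̂_st ≈ 2385015

τ̂_st = Σ N_h ȳ_h = 2850·479.5 + 2500·316.8 + 850·266.4 = 2385015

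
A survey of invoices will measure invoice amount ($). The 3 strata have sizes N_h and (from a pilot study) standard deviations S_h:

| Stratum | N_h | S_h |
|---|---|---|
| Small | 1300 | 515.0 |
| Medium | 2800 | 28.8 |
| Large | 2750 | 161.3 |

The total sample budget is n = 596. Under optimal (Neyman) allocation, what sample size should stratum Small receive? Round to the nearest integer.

Neyman allocation: n_h = n · N_h S_h / Σ N_i S_i, with n = 596.
  stratum Small: N_h·S_h = 1300·515.0 = 669500.00
  stratum Medium: N_h·S_h = 2800·28.8 = 80640.00
  stratum Large: N_h·S_h = 2750·161.3 = 443575.00
Σ N_h S_h = 1193715.00
n for stratum Small = 596·669500.00/1193715.00 = 334.269 → 334

334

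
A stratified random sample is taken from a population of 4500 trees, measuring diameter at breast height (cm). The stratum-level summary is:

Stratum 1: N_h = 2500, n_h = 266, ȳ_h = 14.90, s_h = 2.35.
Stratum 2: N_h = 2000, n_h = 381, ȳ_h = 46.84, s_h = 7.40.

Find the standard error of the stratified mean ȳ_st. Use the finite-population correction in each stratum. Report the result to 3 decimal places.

V̂(ȳ_st) = Σ W_h² (1 − n_h/N_h) s_h²/n_h, with W_h = N_h/N and N = 4500:
  stratum 1: (2500/4500)²·(1 − 266/2500)·2.35²/266 = 0.00572601
  stratum 2: (2000/4500)²·(1 − 381/2000)·7.40²/381 = 0.0229821
V̂(ȳ_st) = 0.0287081
SE(ȳ_st) = √0.0287081 = 0.169435

SE(ȳ_st) ≈ 0.169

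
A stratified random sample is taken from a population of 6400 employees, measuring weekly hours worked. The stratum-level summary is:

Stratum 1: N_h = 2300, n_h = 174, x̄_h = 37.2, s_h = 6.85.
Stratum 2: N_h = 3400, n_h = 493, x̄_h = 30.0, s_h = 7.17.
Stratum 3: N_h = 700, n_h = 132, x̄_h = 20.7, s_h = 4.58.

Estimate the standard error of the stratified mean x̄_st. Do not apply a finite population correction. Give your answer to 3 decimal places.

SE(x̄_st) ≈ 0.257

V̂(x̄_st) = Σ W_h² s_h²/n_h, with W_h = N_h/N and N = 6400:
  stratum 1: (2300/6400)²·6.85²/174 = 0.0348279
  stratum 2: (3400/6400)²·7.17²/493 = 0.0294299
  stratum 3: (700/6400)²·4.58²/132 = 0.00190105
V̂(x̄_st) = 0.0661589
SE(x̄_st) = √0.0661589 = 0.257214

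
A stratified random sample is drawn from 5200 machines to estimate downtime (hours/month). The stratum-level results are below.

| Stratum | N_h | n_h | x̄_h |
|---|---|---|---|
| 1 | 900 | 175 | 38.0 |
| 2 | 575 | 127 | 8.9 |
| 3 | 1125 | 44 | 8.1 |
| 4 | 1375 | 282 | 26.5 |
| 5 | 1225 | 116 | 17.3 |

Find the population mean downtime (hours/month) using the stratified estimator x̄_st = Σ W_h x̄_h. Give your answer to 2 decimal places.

x̄_st ≈ 20.40

N = Σ N_h = 5200. Stratum weights W_h = N_h/N.
x̄_st = (900·38.0 + 575·8.9 + 1125·8.1 + 1375·26.5 + 1225·17.3) / 5200 = 20.3962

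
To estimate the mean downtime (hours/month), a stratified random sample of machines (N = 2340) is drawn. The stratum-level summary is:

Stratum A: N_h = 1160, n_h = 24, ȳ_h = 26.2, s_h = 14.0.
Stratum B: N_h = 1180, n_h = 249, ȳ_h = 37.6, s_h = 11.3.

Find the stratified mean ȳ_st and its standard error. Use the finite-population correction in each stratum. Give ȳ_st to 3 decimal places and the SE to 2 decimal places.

ȳ_st = Σ W_h ȳ_h = (1160·26.2 + 1180·37.6)/2340 = 31.94872
V̂(ȳ_st) = Σ W_h² (1 − n_h/N_h) s_h²/n_h, with W_h = N_h/N and N = 2340:
  stratum A: (1160/2340)²·(1 − 24/1160)·14.0²/24 = 1.96539
  stratum B: (1180/2340)²·(1 − 249/1180)·11.3²/249 = 0.102886
V̂(ȳ_st) = 2.06828
SE(ȳ_st) = √2.06828 = 1.43815

ȳ_st ≈ 31.949, SE ≈ 1.44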